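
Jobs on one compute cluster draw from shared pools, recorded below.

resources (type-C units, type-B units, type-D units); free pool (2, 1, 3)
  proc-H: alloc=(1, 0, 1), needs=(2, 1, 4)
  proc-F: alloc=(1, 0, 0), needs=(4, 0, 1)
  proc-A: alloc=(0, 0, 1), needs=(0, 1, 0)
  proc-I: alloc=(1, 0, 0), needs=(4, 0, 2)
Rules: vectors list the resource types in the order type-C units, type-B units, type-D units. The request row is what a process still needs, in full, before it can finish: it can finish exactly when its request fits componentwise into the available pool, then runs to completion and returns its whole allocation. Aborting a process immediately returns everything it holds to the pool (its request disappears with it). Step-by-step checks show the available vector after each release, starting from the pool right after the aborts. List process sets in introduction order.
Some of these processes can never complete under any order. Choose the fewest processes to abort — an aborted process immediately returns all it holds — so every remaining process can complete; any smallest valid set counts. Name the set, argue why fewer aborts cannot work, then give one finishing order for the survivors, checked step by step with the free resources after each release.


The answer: abort proc-F.
Key observation: proc-I could never have finished before the abort; with (1, 0, 0) returned by proc-F, it fits at step 3.
Minimality: the empty abort set fails — the state is deadlocked as it stands.
Survivors finish in the order: proc-A, proc-H, proc-I. Check, step by step (pool after the aborts first):
  pool = (3, 1, 3)
  run proc-A (needs (0, 1, 0), free (3, 1, 3)); after release of (0, 0, 1) the pool is (3, 1, 4)
  run proc-H (needs (2, 1, 4), free (3, 1, 4)); after release of (1, 0, 1) the pool is (4, 1, 5)
  run proc-I (needs (4, 0, 2), free (4, 1, 5)); after release of (1, 0, 0) the pool is (5, 1, 5)


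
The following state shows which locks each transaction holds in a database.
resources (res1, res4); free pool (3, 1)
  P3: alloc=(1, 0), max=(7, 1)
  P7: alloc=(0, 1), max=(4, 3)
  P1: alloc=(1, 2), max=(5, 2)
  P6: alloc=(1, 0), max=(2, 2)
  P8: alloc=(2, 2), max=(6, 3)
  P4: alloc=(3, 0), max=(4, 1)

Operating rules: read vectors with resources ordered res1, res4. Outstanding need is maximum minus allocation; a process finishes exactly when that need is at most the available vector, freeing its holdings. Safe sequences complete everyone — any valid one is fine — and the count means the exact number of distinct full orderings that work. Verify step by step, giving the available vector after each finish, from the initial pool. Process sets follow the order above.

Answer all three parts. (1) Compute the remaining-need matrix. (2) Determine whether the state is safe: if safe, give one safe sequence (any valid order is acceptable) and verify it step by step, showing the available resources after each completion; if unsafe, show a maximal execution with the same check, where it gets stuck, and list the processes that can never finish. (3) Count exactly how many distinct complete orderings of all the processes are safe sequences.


(1) Remaining need (order res1, res4):
  P3: (6, 1)
  P7: (4, 2)
  P1: (4, 0)
  P6: (1, 2)
  P8: (4, 1)
  P4: (1, 1)
(2) SAFE, for example via the order P4, P8, P3, P6, P1, P7.
Key observation: reading the order forward, P4 is the first process whose need (1, 1) meets the free pool (3, 1) exactly on a resource it requests.
Walking it through:
  pool = (3, 1)
  P4: need (1, 1) fits (3, 1); releases (3, 0), pool now (6, 1)
  P8: need (4, 1) fits (6, 1); releases (2, 2), pool now (8, 3)
  P3: need (6, 1) fits (8, 3); releases (1, 0), pool now (9, 3)
  P6: need (1, 2) fits (9, 3); releases (1, 0), pool now (10, 3)
  P1: need (4, 0) fits (10, 3); releases (1, 2), pool now (11, 5)
  P7: need (4, 2) fits (11, 5); releases (0, 1), pool now (11, 6)
(3) The exact count: 60 of the possible complete orderings are safe sequences.


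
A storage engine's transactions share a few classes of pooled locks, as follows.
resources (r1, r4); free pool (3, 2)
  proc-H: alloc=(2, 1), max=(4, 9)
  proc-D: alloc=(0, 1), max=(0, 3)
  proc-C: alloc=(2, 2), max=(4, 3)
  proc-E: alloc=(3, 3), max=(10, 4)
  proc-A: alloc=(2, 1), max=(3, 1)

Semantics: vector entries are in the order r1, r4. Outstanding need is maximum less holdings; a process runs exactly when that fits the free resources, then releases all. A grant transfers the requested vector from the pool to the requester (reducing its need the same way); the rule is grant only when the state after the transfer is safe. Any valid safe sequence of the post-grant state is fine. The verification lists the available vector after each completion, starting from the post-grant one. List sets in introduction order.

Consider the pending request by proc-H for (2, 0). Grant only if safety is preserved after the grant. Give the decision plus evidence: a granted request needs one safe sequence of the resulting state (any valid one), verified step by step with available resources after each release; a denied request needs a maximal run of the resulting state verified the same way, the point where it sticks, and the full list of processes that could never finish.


DENY. Granting would leave the state unsafe.
Key observation: after proc-A, proc-D, proc-C the pool peaks at (5, 6), and each blocked process is short somewhere: proc-H on r4; proc-E on r1.
After a pretend grant, a maximal execution: proc-A, proc-D, proc-C — then nothing else fits. Step-by-step check:
  pool = (1, 2)
  run proc-A (needs (1, 0), free (1, 2)); after release of (2, 1) the pool is (3, 3)
  run proc-D (needs (0, 2), free (3, 3)); after release of (0, 1) the pool is (3, 4)
  run proc-C (needs (2, 1), free (3, 4)); after release of (2, 2) the pool is (5, 6)
  blocked: proc-H wants (0, 8), pool (5, 6) — not enough r4
  blocked: proc-E wants (7, 1), pool (5, 6) — not enough r1
Post-grant, the permanently blocked set is proc-H and proc-E.


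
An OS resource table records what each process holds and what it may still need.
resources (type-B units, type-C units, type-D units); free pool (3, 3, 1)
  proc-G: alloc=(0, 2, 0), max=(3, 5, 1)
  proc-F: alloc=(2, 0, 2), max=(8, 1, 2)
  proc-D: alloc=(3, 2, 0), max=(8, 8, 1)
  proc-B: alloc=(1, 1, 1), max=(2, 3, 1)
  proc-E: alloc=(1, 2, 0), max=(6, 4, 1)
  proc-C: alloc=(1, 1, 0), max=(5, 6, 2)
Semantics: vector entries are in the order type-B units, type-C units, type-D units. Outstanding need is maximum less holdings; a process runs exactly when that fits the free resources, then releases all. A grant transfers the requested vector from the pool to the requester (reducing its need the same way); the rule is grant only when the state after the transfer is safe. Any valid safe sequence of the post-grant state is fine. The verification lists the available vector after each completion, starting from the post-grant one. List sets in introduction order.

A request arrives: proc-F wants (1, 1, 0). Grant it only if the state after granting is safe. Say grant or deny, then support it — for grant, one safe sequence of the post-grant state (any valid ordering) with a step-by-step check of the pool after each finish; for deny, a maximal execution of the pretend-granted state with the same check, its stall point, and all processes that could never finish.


DENY: after the grant no complete ordering would exist.
Key observation: the wall is type-B units: completing proc-B, proc-G brings the pool only to (3, 5, 2), and all the rest need more.
Pretend the grant happened; the run proc-B, proc-G goes as far as possible. Verifying each step:
  pool = (2, 2, 1)
  proc-B: need (1, 2, 0) fits (2, 2, 1); releases (1, 1, 1), pool now (3, 3, 2)
  proc-G: need (3, 3, 1) fits (3, 3, 2); releases (0, 2, 0), pool now (3, 5, 2)
  proc-F still needs (5, 0, 0) but only (3, 5, 2) is free — short on type-B units
  proc-D still needs (5, 6, 1) but only (3, 5, 2) is free — short on type-B units and type-C units
  proc-E still needs (5, 2, 1) but only (3, 5, 2) is free — short on type-B units
  proc-C still needs (4, 5, 2) but only (3, 5, 2) is free — short on type-B units
Processes that could never finish after the grant: proc-F, proc-D, proc-E and proc-C.


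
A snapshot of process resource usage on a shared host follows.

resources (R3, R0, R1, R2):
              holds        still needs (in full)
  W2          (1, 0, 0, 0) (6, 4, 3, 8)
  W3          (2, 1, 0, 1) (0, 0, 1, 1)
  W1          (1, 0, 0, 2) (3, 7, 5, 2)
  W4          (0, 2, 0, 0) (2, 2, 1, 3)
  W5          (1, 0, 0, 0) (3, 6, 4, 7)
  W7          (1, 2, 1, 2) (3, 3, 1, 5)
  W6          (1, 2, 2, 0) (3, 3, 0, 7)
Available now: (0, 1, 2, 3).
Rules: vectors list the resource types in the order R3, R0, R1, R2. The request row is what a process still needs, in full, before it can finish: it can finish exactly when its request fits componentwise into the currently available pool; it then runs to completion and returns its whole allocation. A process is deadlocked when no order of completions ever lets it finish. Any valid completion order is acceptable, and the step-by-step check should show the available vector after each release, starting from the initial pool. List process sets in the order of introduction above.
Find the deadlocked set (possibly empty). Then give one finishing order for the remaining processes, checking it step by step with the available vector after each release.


Deadlocked: W2, W1, W5, W7 and W6.
Key observation: R3 is the bottleneck — with W3, W4 done the pool holds (2, 4, 2, 4), short of every remaining need.
A valid finishing order for the others: W3, W4. Verifying each step:
  pool = (0, 1, 2, 3)
  W3 needs (0, 0, 1, 1) <= (0, 1, 2, 3) -> finishes; pool += (2, 1, 0, 1) = (2, 2, 2, 4)
  W4 needs (2, 2, 1, 3) <= (2, 2, 2, 4) -> finishes; pool += (0, 2, 0, 0) = (2, 4, 2, 4)
None of the blocked processes ever fits:
  blocked: W2 wants (6, 4, 3, 8), pool (2, 4, 2, 4) — not enough R3, R1 and R2
  blocked: W1 wants (3, 7, 5, 2), pool (2, 4, 2, 4) — not enough R3, R0 and R1
  blocked: W5 wants (3, 6, 4, 7), pool (2, 4, 2, 4) — not enough R3, R0, R1 and R2
  blocked: W7 wants (3, 3, 1, 5), pool (2, 4, 2, 4) — not enough R3 and R2
  blocked: W6 wants (3, 3, 0, 7), pool (2, 4, 2, 4) — not enough R3 and R2


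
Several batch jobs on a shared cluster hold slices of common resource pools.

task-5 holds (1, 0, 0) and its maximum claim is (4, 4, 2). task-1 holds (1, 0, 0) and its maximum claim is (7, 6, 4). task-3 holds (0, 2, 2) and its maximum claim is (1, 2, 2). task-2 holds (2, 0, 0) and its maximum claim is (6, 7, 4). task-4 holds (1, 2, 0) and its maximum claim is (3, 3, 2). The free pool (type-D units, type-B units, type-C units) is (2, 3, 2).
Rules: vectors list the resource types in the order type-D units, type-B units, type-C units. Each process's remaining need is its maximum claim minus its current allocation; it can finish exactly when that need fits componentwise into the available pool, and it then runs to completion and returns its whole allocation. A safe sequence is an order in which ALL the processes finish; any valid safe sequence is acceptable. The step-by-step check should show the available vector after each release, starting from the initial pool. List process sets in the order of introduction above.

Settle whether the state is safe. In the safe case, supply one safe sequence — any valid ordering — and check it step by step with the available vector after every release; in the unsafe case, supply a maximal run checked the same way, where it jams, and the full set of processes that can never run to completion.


SAFE. One safe sequence: task-4, task-3, task-5, task-2, task-1.
Key observation: at task-4 the run first touches a limit — (2, 1, 2) against (2, 3, 2), exact on a resource it actually requests.
Walking it through:
  pool = (2, 3, 2)
  task-4: need (2, 1, 2) fits (2, 3, 2); releases (1, 2, 0), pool now (3, 5, 2)
  task-3: need (1, 0, 0) fits (3, 5, 2); releases (0, 2, 2), pool now (3, 7, 4)
  task-5: need (3, 4, 2) fits (3, 7, 4); releases (1, 0, 0), pool now (4, 7, 4)
  task-2: need (4, 7, 4) fits (4, 7, 4); releases (2, 0, 0), pool now (6, 7, 4)
  task-1: need (6, 6, 4) fits (6, 7, 4); releases (1, 0, 0), pool now (7, 7, 4)


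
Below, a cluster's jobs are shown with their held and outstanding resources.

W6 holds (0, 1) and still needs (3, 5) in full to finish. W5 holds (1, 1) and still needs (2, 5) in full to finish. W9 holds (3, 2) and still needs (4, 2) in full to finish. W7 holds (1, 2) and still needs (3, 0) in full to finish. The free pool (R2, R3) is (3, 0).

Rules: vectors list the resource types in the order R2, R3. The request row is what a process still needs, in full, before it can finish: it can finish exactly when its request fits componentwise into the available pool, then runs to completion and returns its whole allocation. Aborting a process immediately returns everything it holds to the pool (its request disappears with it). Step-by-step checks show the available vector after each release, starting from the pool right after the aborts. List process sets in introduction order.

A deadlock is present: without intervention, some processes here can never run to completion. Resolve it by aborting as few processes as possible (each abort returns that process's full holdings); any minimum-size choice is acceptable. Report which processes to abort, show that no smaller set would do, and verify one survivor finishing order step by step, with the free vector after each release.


Minimum abort set: W5.
Key observation: before aborting W5, W6 was permanently blocked — no order could ever run it; afterwards it completes at step 3.
Minimality: the empty abort set fails — the state is deadlocked as it stands.
The survivors complete as W7, W9, W6. Check, step by step (starting from the post-abort pool):
  pool = (4, 1)
  W7 needs (3, 0) <= (4, 1) -> finishes; pool += (1, 2) = (5, 3)
  W9 needs (4, 2) <= (5, 3) -> finishes; pool += (3, 2) = (8, 5)
  W6 needs (3, 5) <= (8, 5) -> finishes; pool += (0, 1) = (8, 6)


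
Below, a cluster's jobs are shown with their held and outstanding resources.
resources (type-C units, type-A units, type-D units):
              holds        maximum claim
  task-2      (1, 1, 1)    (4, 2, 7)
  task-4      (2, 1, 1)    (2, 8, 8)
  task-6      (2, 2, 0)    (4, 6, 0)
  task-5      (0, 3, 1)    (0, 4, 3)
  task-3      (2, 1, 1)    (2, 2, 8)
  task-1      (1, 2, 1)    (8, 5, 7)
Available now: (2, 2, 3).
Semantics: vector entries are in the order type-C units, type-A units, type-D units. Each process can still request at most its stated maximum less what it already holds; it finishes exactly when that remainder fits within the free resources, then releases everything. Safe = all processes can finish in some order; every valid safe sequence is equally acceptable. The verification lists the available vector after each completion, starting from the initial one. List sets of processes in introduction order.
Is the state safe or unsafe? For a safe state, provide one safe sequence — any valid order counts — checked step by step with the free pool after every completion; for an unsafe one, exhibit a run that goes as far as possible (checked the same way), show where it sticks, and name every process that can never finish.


The state is UNSAFE.
Key observation: after task-5, task-6 complete, (4, 7, 4) is the best the pool ever gets, yet each leftover process wants more type-D units.
The run task-5, task-6 cannot be extended any further. Verifying each step:
  pool = (2, 2, 3)
  run task-5 (needs (0, 1, 2), free (2, 2, 3)); after release of (0, 3, 1) the pool is (2, 5, 4)
  run task-6 (needs (2, 4, 0), free (2, 5, 4)); after release of (2, 2, 0) the pool is (4, 7, 4)
  task-2 still needs (3, 1, 6) but only (4, 7, 4) is free — short on type-D units
  task-4 still needs (0, 7, 7) but only (4, 7, 4) is free — short on type-D units
  task-3 still needs (0, 1, 7) but only (4, 7, 4) is free — short on type-D units
  task-1 still needs (7, 3, 6) but only (4, 7, 4) is free — short on type-C units and type-D units
Never able to finish: task-2, task-4, task-3 and task-1.


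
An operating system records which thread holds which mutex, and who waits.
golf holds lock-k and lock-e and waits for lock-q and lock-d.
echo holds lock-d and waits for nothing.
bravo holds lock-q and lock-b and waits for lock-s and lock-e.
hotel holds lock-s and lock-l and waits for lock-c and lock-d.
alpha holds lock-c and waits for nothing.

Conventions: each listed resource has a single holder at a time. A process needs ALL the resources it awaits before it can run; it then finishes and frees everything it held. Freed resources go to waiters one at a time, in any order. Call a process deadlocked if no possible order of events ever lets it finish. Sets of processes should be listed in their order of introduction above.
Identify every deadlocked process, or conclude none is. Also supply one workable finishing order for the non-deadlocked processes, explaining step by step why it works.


The deadlocked set is golf and bravo.
Key observation: the cycle golf -> bravo -> golf can never break — each member waits on the next; no other process is dragged down with it.
A valid finishing order for the others: echo, alpha, hotel.
Step-by-step check:
  echo waits on nothing -> runs at once and releases lock-d
  alpha waits on nothing -> runs at once and releases lock-c
  hotel: everything it awaited (lock-c and lock-d) is free; runs, freeing lock-s and lock-l


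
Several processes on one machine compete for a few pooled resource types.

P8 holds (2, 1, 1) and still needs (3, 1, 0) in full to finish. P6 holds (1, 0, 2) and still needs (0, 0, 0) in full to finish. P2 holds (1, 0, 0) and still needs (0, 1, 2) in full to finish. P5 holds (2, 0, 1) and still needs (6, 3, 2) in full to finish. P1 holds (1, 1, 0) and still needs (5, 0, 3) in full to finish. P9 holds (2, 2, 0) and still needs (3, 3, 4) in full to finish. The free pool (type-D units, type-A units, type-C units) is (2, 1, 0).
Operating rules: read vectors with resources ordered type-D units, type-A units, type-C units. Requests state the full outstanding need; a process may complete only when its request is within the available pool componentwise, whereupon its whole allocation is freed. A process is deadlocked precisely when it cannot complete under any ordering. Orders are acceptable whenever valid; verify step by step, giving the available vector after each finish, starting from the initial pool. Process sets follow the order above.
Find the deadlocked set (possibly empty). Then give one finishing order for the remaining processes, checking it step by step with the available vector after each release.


The deadlocked set is empty.
Key observation: P6 fits the free pool immediately, and its release cascades until everyone finishes.
One completion order for the rest: P6, P8, P1, P2, P5, P9. Walking it through:
  pool = (2, 1, 0)
  P6 needs (0, 0, 0) <= (2, 1, 0) -> finishes; pool += (1, 0, 2) = (3, 1, 2)
  P8 needs (3, 1, 0) <= (3, 1, 2) -> finishes; pool += (2, 1, 1) = (5, 2, 3)
  P1 needs (5, 0, 3) <= (5, 2, 3) -> finishes; pool += (1, 1, 0) = (6, 3, 3)
  P2 needs (0, 1, 2) <= (6, 3, 3) -> finishes; pool += (1, 0, 0) = (7, 3, 3)
  P5 needs (6, 3, 2) <= (7, 3, 3) -> finishes; pool += (2, 0, 1) = (9, 3, 4)
  P9 needs (3, 3, 4) <= (9, 3, 4) -> finishes; pool += (2, 2, 0) = (11, 5, 4)


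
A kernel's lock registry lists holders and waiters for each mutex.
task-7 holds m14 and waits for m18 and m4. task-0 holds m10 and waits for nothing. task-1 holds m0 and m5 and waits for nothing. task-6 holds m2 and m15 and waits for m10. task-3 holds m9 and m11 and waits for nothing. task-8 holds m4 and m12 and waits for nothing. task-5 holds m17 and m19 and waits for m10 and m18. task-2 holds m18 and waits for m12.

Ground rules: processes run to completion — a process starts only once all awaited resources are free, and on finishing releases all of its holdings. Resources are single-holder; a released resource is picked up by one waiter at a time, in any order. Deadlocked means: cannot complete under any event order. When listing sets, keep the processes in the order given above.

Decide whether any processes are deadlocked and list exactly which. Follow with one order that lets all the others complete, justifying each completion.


Nothing here is deadlocked.
Key observation: there is no circular wait here — follow any chain and it reaches a process that is free to run now.
One completion order for the rest: task-8, task-2, task-3, task-7, task-0, task-5, task-1, task-6.
Step-by-step check:
  task-8: no waits; runs immediately, freeing m4 and m12
  run task-2 (all its waits — m12 — are resolved); releases m18
  task-3: no waits; runs immediately, freeing m9 and m11
  run task-7 (all its waits — m18 and m4 — are resolved); releases m14
  task-0: no waits; runs immediately, freeing m10
  run task-5 (all its waits — m10 and m18 — are resolved); releases m17 and m19
  task-1: no waits; runs immediately, freeing m0 and m5
  run task-6 (all its waits — m10 — are resolved); releases m2 and m15


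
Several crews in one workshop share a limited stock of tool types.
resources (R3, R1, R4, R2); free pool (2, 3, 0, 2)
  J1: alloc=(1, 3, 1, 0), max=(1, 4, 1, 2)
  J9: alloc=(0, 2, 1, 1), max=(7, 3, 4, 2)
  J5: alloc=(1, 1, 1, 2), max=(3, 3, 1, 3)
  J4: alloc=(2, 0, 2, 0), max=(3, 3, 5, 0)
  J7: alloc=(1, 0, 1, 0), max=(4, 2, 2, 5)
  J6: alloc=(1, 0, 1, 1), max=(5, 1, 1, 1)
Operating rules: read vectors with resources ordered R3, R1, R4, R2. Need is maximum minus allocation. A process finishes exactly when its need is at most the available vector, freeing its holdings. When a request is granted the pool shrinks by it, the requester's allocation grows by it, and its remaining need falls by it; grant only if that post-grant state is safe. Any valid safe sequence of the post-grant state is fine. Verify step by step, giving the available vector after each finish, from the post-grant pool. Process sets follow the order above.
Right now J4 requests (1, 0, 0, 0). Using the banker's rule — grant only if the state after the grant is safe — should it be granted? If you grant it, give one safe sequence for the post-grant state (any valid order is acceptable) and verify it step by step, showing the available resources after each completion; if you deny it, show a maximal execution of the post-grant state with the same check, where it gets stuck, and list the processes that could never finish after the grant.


DENY — the pretend-granted state is unsafe.
Key observation: after J1, J5 the pool peaks at (3, 7, 2, 4), and each blocked process is short somewhere: J9 on R3, R4; J4 on R4; J7 on R2; J6 on R3.
After a pretend grant, a maximal execution: J1, J5 — then nothing else fits. Verifying each step:
  pool = (1, 3, 0, 2)
  J1 needs (0, 1, 0, 2) <= (1, 3, 0, 2) -> finishes; pool += (1, 3, 1, 0) = (2, 6, 1, 2)
  J5 needs (2, 2, 0, 1) <= (2, 6, 1, 2) -> finishes; pool += (1, 1, 1, 2) = (3, 7, 2, 4)
  blocked: J9 wants (7, 1, 3, 1), pool (3, 7, 2, 4) — not enough R3 and R4
  blocked: J4 wants (0, 3, 3, 0), pool (3, 7, 2, 4) — not enough R4
  blocked: J7 wants (3, 2, 1, 5), pool (3, 7, 2, 4) — not enough R2
  blocked: J6 wants (4, 1, 0, 0), pool (3, 7, 2, 4) — not enough R3
Processes that could never finish after the grant: J9, J4, J7 and J6.


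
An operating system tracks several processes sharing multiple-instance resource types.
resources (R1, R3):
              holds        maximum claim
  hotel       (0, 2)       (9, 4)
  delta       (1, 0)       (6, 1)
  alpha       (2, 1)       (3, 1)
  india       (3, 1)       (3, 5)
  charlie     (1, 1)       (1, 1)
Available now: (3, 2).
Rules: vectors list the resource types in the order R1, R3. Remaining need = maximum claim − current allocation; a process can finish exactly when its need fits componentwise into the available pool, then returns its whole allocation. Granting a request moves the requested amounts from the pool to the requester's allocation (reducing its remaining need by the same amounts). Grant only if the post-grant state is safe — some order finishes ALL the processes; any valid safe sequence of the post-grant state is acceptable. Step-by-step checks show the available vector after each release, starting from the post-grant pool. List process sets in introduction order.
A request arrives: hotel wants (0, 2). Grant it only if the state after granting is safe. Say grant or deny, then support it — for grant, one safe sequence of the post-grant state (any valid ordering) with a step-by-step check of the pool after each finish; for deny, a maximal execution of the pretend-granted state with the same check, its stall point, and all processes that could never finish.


DENY: after the grant no complete ordering would exist.
Key observation: after alpha, delta, charlie the pool peaks at (7, 2), and each blocked process is short somewhere: hotel on R1; india on R3.
Pretend the grant happened; the run alpha, delta, charlie goes as far as possible. Step-by-step check:
  pool = (3, 0)
  alpha: need (1, 0) fits (3, 0); releases (2, 1), pool now (5, 1)
  delta: need (5, 1) fits (5, 1); releases (1, 0), pool now (6, 1)
  charlie: need (0, 0) fits (6, 1); releases (1, 1), pool now (7, 2)
  hotel still needs (9, 0) but only (7, 2) is free — short on R1
  india still needs (0, 4) but only (7, 2) is free — short on R3
Post-grant, the permanently blocked set is hotel and india.


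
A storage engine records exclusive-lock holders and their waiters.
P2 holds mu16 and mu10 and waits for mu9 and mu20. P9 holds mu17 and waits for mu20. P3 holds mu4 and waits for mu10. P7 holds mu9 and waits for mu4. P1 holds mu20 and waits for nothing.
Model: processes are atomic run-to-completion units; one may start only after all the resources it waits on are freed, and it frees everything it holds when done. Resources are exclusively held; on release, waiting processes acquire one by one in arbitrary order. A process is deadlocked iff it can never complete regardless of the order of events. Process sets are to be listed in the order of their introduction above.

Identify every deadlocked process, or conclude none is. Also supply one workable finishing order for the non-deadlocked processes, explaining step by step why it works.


Deadlocked: P2, P3 and P7.
Key observation: nobody on the ring P2 -> P7 -> P3 -> P2 can start until another member finishes, which never happens; no other process is dragged down with it.
A valid finishing order for the others: P1, P9.
Walking it through:
  P1: no waits; runs immediately, freeing mu20
  P9: everything it awaited (mu20) is free; runs, freeing mu17


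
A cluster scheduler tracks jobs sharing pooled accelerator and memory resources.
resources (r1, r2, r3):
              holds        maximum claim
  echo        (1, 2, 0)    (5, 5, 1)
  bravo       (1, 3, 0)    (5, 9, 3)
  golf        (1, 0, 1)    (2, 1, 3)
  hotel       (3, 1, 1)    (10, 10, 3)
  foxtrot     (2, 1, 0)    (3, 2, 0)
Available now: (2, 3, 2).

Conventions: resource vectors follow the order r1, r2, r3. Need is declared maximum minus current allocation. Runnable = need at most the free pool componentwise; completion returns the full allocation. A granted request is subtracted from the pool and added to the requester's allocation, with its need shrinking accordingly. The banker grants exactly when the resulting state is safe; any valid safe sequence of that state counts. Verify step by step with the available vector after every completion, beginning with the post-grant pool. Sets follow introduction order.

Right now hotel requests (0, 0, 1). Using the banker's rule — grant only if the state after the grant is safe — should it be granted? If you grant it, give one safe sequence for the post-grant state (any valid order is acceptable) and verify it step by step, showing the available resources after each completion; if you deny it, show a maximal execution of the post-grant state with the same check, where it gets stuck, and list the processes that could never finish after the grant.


DENY — the pretend-granted state is unsafe.
Key observation: after foxtrot, echo the pool peaks at (5, 6, 1), and each blocked process is short somewhere: bravo on r3; golf on r3; hotel on r1, r2.
Pretend the grant happened; the run foxtrot, echo goes as far as possible. Walking it through:
  pool = (2, 3, 1)
  run foxtrot (needs (1, 1, 0), free (2, 3, 1)); after release of (2, 1, 0) the pool is (4, 4, 1)
  run echo (needs (4, 3, 1), free (4, 4, 1)); after release of (1, 2, 0) the pool is (5, 6, 1)
  blocked: bravo wants (4, 6, 3), pool (5, 6, 1) — not enough r3
  blocked: golf wants (1, 1, 2), pool (5, 6, 1) — not enough r3
  blocked: hotel wants (7, 9, 1), pool (5, 6, 1) — not enough r1 and r2
Post-grant, the permanently blocked set is bravo, golf and hotel.


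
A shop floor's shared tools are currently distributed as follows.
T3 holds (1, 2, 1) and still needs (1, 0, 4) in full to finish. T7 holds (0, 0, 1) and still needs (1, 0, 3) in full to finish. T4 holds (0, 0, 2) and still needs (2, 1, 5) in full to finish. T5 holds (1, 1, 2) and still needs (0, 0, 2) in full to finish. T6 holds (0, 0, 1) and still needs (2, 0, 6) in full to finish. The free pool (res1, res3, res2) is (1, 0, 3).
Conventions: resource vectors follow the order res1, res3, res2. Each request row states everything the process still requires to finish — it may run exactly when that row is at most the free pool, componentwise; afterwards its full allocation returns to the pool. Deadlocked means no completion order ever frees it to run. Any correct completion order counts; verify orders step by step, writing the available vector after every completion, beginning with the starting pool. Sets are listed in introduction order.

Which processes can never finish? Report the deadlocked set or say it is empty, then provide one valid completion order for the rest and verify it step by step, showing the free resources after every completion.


Nothing here is deadlocked.
Key observation: T5 can run right away; the returned allocation unlocks the remaining processes in turn.
The rest can finish in the order T5, T7, T6, T4, T3. Step-by-step check:
  pool = (1, 0, 3)
  run T5 (needs (0, 0, 2), free (1, 0, 3)); after release of (1, 1, 2) the pool is (2, 1, 5)
  run T7 (needs (1, 0, 3), free (2, 1, 5)); after release of (0, 0, 1) the pool is (2, 1, 6)
  run T6 (needs (2, 0, 6), free (2, 1, 6)); after release of (0, 0, 1) the pool is (2, 1, 7)
  run T4 (needs (2, 1, 5), free (2, 1, 7)); after release of (0, 0, 2) the pool is (2, 1, 9)
  run T3 (needs (1, 0, 4), free (2, 1, 9)); after release of (1, 2, 1) the pool is (3, 3, 10)


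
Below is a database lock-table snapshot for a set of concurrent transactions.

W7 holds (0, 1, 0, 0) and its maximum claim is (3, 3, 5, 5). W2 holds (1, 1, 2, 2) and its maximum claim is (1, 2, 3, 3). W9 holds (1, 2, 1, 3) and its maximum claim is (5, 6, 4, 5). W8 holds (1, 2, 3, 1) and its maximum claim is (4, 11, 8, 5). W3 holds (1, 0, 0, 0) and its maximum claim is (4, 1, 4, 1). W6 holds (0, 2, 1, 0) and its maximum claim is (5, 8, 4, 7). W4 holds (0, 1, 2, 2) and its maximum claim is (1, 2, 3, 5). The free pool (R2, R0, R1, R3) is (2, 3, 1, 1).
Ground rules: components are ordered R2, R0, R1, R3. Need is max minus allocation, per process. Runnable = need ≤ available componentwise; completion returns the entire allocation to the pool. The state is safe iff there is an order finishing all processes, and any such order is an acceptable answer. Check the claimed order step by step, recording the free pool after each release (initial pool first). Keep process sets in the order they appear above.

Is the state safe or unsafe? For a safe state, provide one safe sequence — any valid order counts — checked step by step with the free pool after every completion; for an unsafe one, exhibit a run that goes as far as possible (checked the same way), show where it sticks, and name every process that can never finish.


The state is SAFE; one workable sequence: W2, W4, W3, W7, W9, W6, W8.
Key observation: the first exact fit in this order is W2 — it needs (0, 1, 1, 1) with (2, 3, 1, 1) free, meeting a requested resource to the last unit.
Check, step by step:
  pool = (2, 3, 1, 1)
  run W2 (needs (0, 1, 1, 1), free (2, 3, 1, 1)); after release of (1, 1, 2, 2) the pool is (3, 4, 3, 3)
  run W4 (needs (1, 1, 1, 3), free (3, 4, 3, 3)); after release of (0, 1, 2, 2) the pool is (3, 5, 5, 5)
  run W3 (needs (3, 1, 4, 1), free (3, 5, 5, 5)); after release of (1, 0, 0, 0) the pool is (4, 5, 5, 5)
  run W7 (needs (3, 2, 5, 5), free (4, 5, 5, 5)); after release of (0, 1, 0, 0) the pool is (4, 6, 5, 5)
  run W9 (needs (4, 4, 3, 2), free (4, 6, 5, 5)); after release of (1, 2, 1, 3) the pool is (5, 8, 6, 8)
  run W6 (needs (5, 6, 3, 7), free (5, 8, 6, 8)); after release of (0, 2, 1, 0) the pool is (5, 10, 7, 8)
  run W8 (needs (3, 9, 5, 4), free (5, 10, 7, 8)); after release of (1, 2, 3, 1) the pool is (6, 12, 10, 9)


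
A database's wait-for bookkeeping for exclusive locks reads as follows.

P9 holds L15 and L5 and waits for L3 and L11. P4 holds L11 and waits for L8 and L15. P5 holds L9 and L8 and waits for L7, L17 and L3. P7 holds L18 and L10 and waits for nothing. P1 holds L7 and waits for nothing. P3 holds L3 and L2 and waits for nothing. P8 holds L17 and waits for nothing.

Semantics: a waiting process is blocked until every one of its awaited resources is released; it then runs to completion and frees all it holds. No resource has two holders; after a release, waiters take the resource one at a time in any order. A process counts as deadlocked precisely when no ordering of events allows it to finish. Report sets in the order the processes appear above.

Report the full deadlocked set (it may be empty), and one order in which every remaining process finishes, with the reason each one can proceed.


Deadlocked: P9 and P4.
Key observation: P9 -> P4 -> P9 is a circular wait — nothing in it can go first; no other process is dragged down with it.
One completion order for the rest: P7, P8, P1, P3, P5.
Verifying each step:
  run P7 (it waits on nothing); releases L18 and L10
  run P8 (it waits on nothing); releases L17
  run P1 (it waits on nothing); releases L7
  run P3 (it waits on nothing); releases L3 and L2
  run P5 (all its waits — L7, L17 and L3 — are resolved); releases L9 and L8


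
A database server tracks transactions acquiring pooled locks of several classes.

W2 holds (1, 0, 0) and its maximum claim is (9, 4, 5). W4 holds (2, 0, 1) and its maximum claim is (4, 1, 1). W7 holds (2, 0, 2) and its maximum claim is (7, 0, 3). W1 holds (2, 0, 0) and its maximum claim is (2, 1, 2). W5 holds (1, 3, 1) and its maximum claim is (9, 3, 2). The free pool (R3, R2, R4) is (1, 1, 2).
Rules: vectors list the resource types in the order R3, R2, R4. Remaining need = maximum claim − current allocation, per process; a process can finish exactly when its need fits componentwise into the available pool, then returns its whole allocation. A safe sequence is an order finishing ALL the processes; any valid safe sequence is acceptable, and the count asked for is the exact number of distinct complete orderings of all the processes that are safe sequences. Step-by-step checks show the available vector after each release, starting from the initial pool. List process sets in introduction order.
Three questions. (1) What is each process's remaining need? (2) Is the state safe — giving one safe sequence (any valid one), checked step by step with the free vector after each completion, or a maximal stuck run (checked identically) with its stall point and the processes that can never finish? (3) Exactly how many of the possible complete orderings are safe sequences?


(1) Remaining need (order R3, R2, R4):
  W2: (8, 4, 5)
  W4: (2, 1, 0)
  W7: (5, 0, 1)
  W1: (0, 1, 2)
  W5: (8, 0, 1)
(2) UNSAFE.
Key observation: the wall is R3: completing W1, W4, W7 brings the pool only to (7, 1, 5), and all the rest need more.
A maximal execution: W1, W4, W7 — then nothing else fits. Walking it through:
  pool = (1, 1, 2)
  run W1 (needs (0, 1, 2), free (1, 1, 2)); after release of (2, 0, 0) the pool is (3, 1, 2)
  run W4 (needs (2, 1, 0), free (3, 1, 2)); after release of (2, 0, 1) the pool is (5, 1, 3)
  run W7 (needs (5, 0, 1), free (5, 1, 3)); after release of (2, 0, 2) the pool is (7, 1, 5)
  W2 still needs (8, 4, 5) but only (7, 1, 5) is free — short on R3 and R2
  W5 still needs (8, 0, 1) but only (7, 1, 5) is free — short on R3
Permanently blocked: W2 and W5.
(3) The exact count: 0 of the possible complete orderings are safe sequences.


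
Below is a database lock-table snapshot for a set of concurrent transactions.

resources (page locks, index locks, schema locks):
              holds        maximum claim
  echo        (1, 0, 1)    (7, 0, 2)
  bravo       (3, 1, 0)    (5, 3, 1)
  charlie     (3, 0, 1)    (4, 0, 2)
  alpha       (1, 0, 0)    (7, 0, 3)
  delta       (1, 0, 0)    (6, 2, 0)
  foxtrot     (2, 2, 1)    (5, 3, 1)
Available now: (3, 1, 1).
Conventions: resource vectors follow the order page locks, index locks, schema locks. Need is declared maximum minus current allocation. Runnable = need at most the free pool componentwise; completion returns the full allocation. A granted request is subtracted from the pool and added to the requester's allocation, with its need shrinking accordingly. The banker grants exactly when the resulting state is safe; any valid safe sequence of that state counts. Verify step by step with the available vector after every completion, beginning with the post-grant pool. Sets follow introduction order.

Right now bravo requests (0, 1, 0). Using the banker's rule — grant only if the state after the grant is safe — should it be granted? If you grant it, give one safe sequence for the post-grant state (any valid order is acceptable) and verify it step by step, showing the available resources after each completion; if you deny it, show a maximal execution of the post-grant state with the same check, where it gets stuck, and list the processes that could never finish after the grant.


DENY — the pretend-granted state is unsafe.
Key observation: the pool after charlie, echo, alpha is (8, 0, 3); every surviving request exceeds it in index locks, so progress ends there.
After a pretend grant, a maximal execution: charlie, echo, alpha — then nothing else fits. Walking it through:
  pool = (3, 0, 1)
  charlie: need (1, 0, 1) fits (3, 0, 1); releases (3, 0, 1), pool now (6, 0, 2)
  echo: need (6, 0, 1) fits (6, 0, 2); releases (1, 0, 1), pool now (7, 0, 3)
  alpha: need (6, 0, 3) fits (7, 0, 3); releases (1, 0, 0), pool now (8, 0, 3)
  bravo still needs (2, 1, 1) but only (8, 0, 3) is free — short on index locks
  delta still needs (5, 2, 0) but only (8, 0, 3) is free — short on index locks
  foxtrot still needs (3, 1, 0) but only (8, 0, 3) is free — short on index locks
Post-grant, the permanently blocked set is bravo, delta and foxtrot.


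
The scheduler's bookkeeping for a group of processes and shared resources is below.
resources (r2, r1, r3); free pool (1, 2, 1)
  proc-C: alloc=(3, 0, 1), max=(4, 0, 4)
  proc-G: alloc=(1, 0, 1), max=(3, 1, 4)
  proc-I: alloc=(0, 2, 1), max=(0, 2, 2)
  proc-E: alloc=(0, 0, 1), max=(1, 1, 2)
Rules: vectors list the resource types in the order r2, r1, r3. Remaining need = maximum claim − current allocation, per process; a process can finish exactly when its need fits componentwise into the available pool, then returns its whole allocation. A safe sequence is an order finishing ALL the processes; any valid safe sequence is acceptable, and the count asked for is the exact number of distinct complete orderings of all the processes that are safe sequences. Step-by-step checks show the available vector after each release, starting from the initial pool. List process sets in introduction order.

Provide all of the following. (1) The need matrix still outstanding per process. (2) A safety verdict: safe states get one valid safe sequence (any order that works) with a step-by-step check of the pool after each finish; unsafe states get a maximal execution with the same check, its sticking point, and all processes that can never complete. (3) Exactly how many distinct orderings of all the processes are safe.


(1) Remaining need (order r2, r1, r3):
  proc-C: (1, 0, 3)
  proc-G: (2, 1, 3)
  proc-I: (0, 0, 1)
  proc-E: (1, 1, 1)
(2) SAFE. One safe sequence: proc-I, proc-E, proc-C, proc-G.
Key observation: proc-I is the earliest step where a requested resource binds exactly: need (0, 0, 1), pool (1, 2, 1) at its turn.
Verifying each step:
  pool = (1, 2, 1)
  proc-I: need (0, 0, 1) fits (1, 2, 1); releases (0, 2, 1), pool now (1, 4, 2)
  proc-E: need (1, 1, 1) fits (1, 4, 2); releases (0, 0, 1), pool now (1, 4, 3)
  proc-C: need (1, 0, 3) fits (1, 4, 3); releases (3, 0, 1), pool now (4, 4, 4)
  proc-G: need (2, 1, 3) fits (4, 4, 4); releases (1, 0, 1), pool now (5, 4, 5)
(3) Exactly 2 of the possible complete orderings are safe sequences.
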